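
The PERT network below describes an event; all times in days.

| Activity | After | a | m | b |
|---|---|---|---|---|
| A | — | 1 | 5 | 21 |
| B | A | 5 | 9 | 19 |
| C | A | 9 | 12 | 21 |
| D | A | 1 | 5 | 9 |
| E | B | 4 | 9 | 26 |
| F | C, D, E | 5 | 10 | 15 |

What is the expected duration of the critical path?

te_A = (1 + 4·5 + 21)/6 = 42/6 = 7
te_B = (5 + 4·9 + 19)/6 = 60/6 = 10
te_C = (9 + 4·12 + 21)/6 = 78/6 = 13
te_D = (1 + 4·5 + 9)/6 = 30/6 = 5
te_E = (4 + 4·9 + 26)/6 = 66/6 = 11
te_F = (5 + 4·10 + 15)/6 = 60/6 = 10

Forward pass:
ES_A = 0; EF_A = 7
ES_B = 7; EF_B = 7+10 = 17
ES_C = 7; EF_C = 7+13 = 20
ES_D = 7; EF_D = 7+5 = 12
ES_E = 17; EF_E = 17+11 = 28
ES_F = max(EF_C=20, EF_D=12, EF_E=28) = 28; EF_F = 28+10 = 38
Expected project duration μ = 38 days. Critical path: A → B → E → F.

38 days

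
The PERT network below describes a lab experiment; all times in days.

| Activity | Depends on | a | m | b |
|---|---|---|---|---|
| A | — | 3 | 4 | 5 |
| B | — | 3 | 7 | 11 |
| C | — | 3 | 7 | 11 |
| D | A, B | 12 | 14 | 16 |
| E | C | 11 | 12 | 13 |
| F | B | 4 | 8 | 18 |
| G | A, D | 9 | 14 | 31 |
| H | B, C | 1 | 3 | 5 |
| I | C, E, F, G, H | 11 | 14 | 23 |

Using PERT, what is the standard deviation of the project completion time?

4.43 days

te_A = (3 + 4·4 + 5)/6 = 24/6 = 4; σ²_A = ((5−3)/6)² = 0.111
te_B = (3 + 4·7 + 11)/6 = 42/6 = 7; σ²_B = ((11−3)/6)² = 1.778
te_C = (3 + 4·7 + 11)/6 = 42/6 = 7; σ²_C = ((11−3)/6)² = 1.778
te_D = (12 + 4·14 + 16)/6 = 84/6 = 14; σ²_D = ((16−12)/6)² = 0.444
te_E = (11 + 4·12 + 13)/6 = 72/6 = 12; σ²_E = ((13−11)/6)² = 0.111
te_F = (4 + 4·8 + 18)/6 = 54/6 = 9; σ²_F = ((18−4)/6)² = 5.444
te_G = (9 + 4·14 + 31)/6 = 96/6 = 16; σ²_G = ((31−9)/6)² = 13.444
te_H = (1 + 4·3 + 5)/6 = 18/6 = 3; σ²_H = ((5−1)/6)² = 0.444
te_I = (11 + 4·14 + 23)/6 = 90/6 = 15; σ²_I = ((23−11)/6)² = 4.000

Forward pass:
ES_A = 0; EF_A = 4
ES_B = 0; EF_B = 7
ES_C = 0; EF_C = 7
ES_D = max(EF_A=4, EF_B=7) = 7; EF_D = 7+14 = 21
ES_E = 7; EF_E = 7+12 = 19
ES_F = 7; EF_F = 7+9 = 16
ES_G = max(EF_A=4, EF_D=21) = 21; EF_G = 21+16 = 37
ES_H = max(EF_B=7, EF_C=7) = 7; EF_H = 7+3 = 10
ES_I = max(EF_C=7, EF_E=19, EF_F=16, EF_G=37, EF_H=10) = 37; EF_I = 37+15 = 52
Expected project duration μ = 52 days. Critical path: B → D → G → I.

Variance along critical path = 1.778 + 0.444 + 13.444 + 4.000 = 19.667
σ = √19.667 = 4.435 days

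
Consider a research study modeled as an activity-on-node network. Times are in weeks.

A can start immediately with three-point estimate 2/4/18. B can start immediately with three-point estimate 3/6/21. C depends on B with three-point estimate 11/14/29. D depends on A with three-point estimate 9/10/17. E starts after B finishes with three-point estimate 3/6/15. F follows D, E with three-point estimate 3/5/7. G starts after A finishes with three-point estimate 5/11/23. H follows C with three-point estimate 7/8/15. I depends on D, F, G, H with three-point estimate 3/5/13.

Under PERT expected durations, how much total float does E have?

te_A = (2 + 4·4 + 18)/6 = 36/6 = 6
te_B = (3 + 4·6 + 21)/6 = 48/6 = 8
te_C = (11 + 4·14 + 29)/6 = 96/6 = 16
te_D = (9 + 4·10 + 17)/6 = 66/6 = 11
te_E = (3 + 4·6 + 15)/6 = 42/6 = 7
te_F = (3 + 4·5 + 7)/6 = 30/6 = 5
te_G = (5 + 4·11 + 23)/6 = 72/6 = 12
te_H = (7 + 4·8 + 15)/6 = 54/6 = 9
te_I = (3 + 4·5 + 13)/6 = 36/6 = 6

Forward pass:
ES_A = 0; EF_A = 6
ES_B = 0; EF_B = 8
ES_C = 8; EF_C = 8+16 = 24
ES_D = 6; EF_D = 6+11 = 17
ES_E = 8; EF_E = 8+7 = 15
ES_F = max(EF_D=17, EF_E=15) = 17; EF_F = 17+5 = 22
ES_G = 6; EF_G = 6+12 = 18
ES_H = 24; EF_H = 24+9 = 33
ES_I = max(EF_D=17, EF_F=22, EF_G=18, EF_H=33) = 33; EF_I = 33+6 = 39
Expected project duration μ = 39 weeks. Critical path: B → C → H → I.

Backward pass:
LF_I = 39; LS_I = 39−6 = 33
LF_H = LS_I = 33; LS_H = 33−9 = 24
LF_G = LS_I = 33; LS_G = 33−12 = 21
LF_F = LS_I = 33; LS_F = 33−5 = 28
LF_E = LS_F = 28; LS_E = 28−7 = 21
LF_D = min(LS_F=28, LS_I=33) = 28; LS_D = 28−11 = 17
LF_C = LS_H = 24; LS_C = 24−16 = 8
LF_B = min(LS_C=8, LS_E=21) = 8; LS_B = 8−8 = 0
LF_A = min(LS_D=17, LS_G=21) = 17; LS_A = 17−6 = 11
Slack_E = LS_E − ES_E = 21 − 8 = 13

13 weeks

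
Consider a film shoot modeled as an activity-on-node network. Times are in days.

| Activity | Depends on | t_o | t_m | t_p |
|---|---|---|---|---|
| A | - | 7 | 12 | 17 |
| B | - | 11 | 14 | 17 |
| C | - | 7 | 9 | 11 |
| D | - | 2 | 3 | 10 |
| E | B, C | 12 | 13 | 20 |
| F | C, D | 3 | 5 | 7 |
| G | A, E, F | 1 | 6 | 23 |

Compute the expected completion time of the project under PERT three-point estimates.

te_A = (7 + 4·12 + 17)/6 = 72/6 = 12
te_B = (11 + 4·14 + 17)/6 = 84/6 = 14
te_C = (7 + 4·9 + 11)/6 = 54/6 = 9
te_D = (2 + 4·3 + 10)/6 = 24/6 = 4
te_E = (12 + 4·13 + 20)/6 = 84/6 = 14
te_F = (3 + 4·5 + 7)/6 = 30/6 = 5
te_G = (1 + 4·6 + 23)/6 = 48/6 = 8

Forward pass:
ES_A = 0; EF_A = 12
ES_B = 0; EF_B = 14
ES_C = 0; EF_C = 9
ES_D = 0; EF_D = 4
ES_E = max(EF_B=14, EF_C=9) = 14; EF_E = 14+14 = 28
ES_F = max(EF_C=9, EF_D=4) = 9; EF_F = 9+5 = 14
ES_G = max(EF_A=12, EF_E=28, EF_F=14) = 28; EF_G = 28+8 = 36
Expected project duration μ = 36 days. Critical path: B → E → G.

36 days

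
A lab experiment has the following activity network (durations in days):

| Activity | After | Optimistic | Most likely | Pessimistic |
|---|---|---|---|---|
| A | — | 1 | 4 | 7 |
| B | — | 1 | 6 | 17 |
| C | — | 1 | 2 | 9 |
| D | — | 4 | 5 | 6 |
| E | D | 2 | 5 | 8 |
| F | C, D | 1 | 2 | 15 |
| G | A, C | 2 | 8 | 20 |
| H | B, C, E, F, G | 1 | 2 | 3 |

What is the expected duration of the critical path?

15 days

te_A = (1 + 4·4 + 7)/6 = 24/6 = 4
te_B = (1 + 4·6 + 17)/6 = 42/6 = 7
te_C = (1 + 4·2 + 9)/6 = 18/6 = 3
te_D = (4 + 4·5 + 6)/6 = 30/6 = 5
te_E = (2 + 4·5 + 8)/6 = 30/6 = 5
te_F = (1 + 4·2 + 15)/6 = 24/6 = 4
te_G = (2 + 4·8 + 20)/6 = 54/6 = 9
te_H = (1 + 4·2 + 3)/6 = 12/6 = 2

Forward pass:
ES_A = 0; EF_A = 4
ES_B = 0; EF_B = 7
ES_C = 0; EF_C = 3
ES_D = 0; EF_D = 5
ES_E = 5; EF_E = 5+5 = 10
ES_F = max(EF_C=3, EF_D=5) = 5; EF_F = 5+4 = 9
ES_G = max(EF_A=4, EF_C=3) = 4; EF_G = 4+9 = 13
ES_H = max(EF_B=7, EF_C=3, EF_E=10, EF_F=9, EF_G=13) = 13; EF_H = 13+2 = 15
Expected project duration μ = 15 days. Critical path: A → G → H.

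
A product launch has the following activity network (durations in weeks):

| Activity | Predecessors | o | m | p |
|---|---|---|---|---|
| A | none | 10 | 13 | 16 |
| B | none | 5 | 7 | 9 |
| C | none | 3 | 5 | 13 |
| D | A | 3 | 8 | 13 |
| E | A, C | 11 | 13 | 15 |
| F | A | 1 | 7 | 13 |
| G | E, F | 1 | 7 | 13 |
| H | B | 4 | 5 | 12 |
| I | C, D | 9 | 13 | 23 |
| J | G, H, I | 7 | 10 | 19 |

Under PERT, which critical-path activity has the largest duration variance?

te_A = (10 + 4·13 + 16)/6 = 78/6 = 13; σ²_A = ((16−10)/6)² = 1.000
te_B = (5 + 4·7 + 9)/6 = 42/6 = 7; σ²_B = ((9−5)/6)² = 0.444
te_C = (3 + 4·5 + 13)/6 = 36/6 = 6; σ²_C = ((13−3)/6)² = 2.778
te_D = (3 + 4·8 + 13)/6 = 48/6 = 8; σ²_D = ((13−3)/6)² = 2.778
te_E = (11 + 4·13 + 15)/6 = 78/6 = 13; σ²_E = ((15−11)/6)² = 0.444
te_F = (1 + 4·7 + 13)/6 = 42/6 = 7; σ²_F = ((13−1)/6)² = 4.000
te_G = (1 + 4·7 + 13)/6 = 42/6 = 7; σ²_G = ((13−1)/6)² = 4.000
te_H = (4 + 4·5 + 12)/6 = 36/6 = 6; σ²_H = ((12−4)/6)² = 1.778
te_I = (9 + 4·13 + 23)/6 = 84/6 = 14; σ²_I = ((23−9)/6)² = 5.444
te_J = (7 + 4·10 + 19)/6 = 66/6 = 11; σ²_J = ((19−7)/6)² = 4.000

Forward pass:
ES_A = 0; EF_A = 13
ES_B = 0; EF_B = 7
ES_C = 0; EF_C = 6
ES_D = 13; EF_D = 13+8 = 21
ES_E = max(EF_A=13, EF_C=6) = 13; EF_E = 13+13 = 26
ES_F = 13; EF_F = 13+7 = 20
ES_G = max(EF_E=26, EF_F=20) = 26; EF_G = 26+7 = 33
ES_H = 7; EF_H = 7+6 = 13
ES_I = max(EF_C=6, EF_D=21) = 21; EF_I = 21+14 = 35
ES_J = max(EF_G=33, EF_H=13, EF_I=35) = 35; EF_J = 35+11 = 46
Expected project duration μ = 46 weeks. Critical path: A → D → I → J.

Variances on critical path: σ²_A=1.000, σ²_D=2.778, σ²_I=5.444, σ²_J=4.000.
Largest is σ²_I = 5.444.

I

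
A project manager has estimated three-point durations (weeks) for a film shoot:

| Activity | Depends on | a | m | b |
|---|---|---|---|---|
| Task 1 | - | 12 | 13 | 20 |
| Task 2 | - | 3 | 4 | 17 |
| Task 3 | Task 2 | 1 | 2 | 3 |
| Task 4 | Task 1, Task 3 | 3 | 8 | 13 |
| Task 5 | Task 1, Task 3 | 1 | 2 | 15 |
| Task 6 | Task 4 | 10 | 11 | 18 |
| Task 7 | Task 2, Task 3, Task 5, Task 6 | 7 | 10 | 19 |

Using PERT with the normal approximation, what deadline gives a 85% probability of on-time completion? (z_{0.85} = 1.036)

48.3 weeks

te_Task 1 = (12 + 4·13 + 20)/6 = 84/6 = 14; σ²_Task 1 = ((20−12)/6)² = 1.778
te_Task 2 = (3 + 4·4 + 17)/6 = 36/6 = 6; σ²_Task 2 = ((17−3)/6)² = 5.444
te_Task 3 = (1 + 4·2 + 3)/6 = 12/6 = 2; σ²_Task 3 = ((3−1)/6)² = 0.111
te_Task 4 = (3 + 4·8 + 13)/6 = 48/6 = 8; σ²_Task 4 = ((13−3)/6)² = 2.778
te_Task 5 = (1 + 4·2 + 15)/6 = 24/6 = 4; σ²_Task 5 = ((15−1)/6)² = 5.444
te_Task 6 = (10 + 4·11 + 18)/6 = 72/6 = 12; σ²_Task 6 = ((18−10)/6)² = 1.778
te_Task 7 = (7 + 4·10 + 19)/6 = 66/6 = 11; σ²_Task 7 = ((19−7)/6)² = 4.000

Forward pass:
ES_Task 1 = 0; EF_Task 1 = 14
ES_Task 2 = 0; EF_Task 2 = 6
ES_Task 3 = 6; EF_Task 3 = 6+2 = 8
ES_Task 4 = max(EF_Task 1=14, EF_Task 3=8) = 14; EF_Task 4 = 14+8 = 22
ES_Task 5 = max(EF_Task 1=14, EF_Task 3=8) = 14; EF_Task 5 = 14+4 = 18
ES_Task 6 = 22; EF_Task 6 = 22+12 = 34
ES_Task 7 = max(EF_Task 2=6, EF_Task 3=8, EF_Task 5=18, EF_Task 6=34) = 34; EF_Task 7 = 34+11 = 45
Expected project duration μ = 45 weeks. Critical path: Task 1 → Task 4 → Task 6 → Task 7.

Variance along critical path = 1.778 + 2.778 + 1.778 + 4.000 = 10.333; σ = 3.215 weeks.
D = μ + z·σ = 45 + 1.036·3.215 = 48.3 weeks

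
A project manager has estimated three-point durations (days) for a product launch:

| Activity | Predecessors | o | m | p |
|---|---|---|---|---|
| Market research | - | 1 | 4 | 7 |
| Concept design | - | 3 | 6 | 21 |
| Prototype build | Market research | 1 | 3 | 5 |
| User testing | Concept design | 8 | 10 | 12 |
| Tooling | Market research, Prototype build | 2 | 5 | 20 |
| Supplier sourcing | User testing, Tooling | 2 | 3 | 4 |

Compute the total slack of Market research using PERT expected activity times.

4 days

te_Market research = (1 + 4·4 + 7)/6 = 24/6 = 4
te_Concept design = (3 + 4·6 + 21)/6 = 48/6 = 8
te_Prototype build = (1 + 4·3 + 5)/6 = 18/6 = 3
te_User testing = (8 + 4·10 + 12)/6 = 60/6 = 10
te_Tooling = (2 + 4·5 + 20)/6 = 42/6 = 7
te_Supplier sourcing = (2 + 4·3 + 4)/6 = 18/6 = 3

Forward pass:
ES_Market research = 0; EF_Market research = 4
ES_Concept design = 0; EF_Concept design = 8
ES_Prototype build = 4; EF_Prototype build = 4+3 = 7
ES_User testing = 8; EF_User testing = 8+10 = 18
ES_Tooling = max(EF_Market research=4, EF_Prototype build=7) = 7; EF_Tooling = 7+7 = 14
ES_Supplier sourcing = max(EF_User testing=18, EF_Tooling=14) = 18; EF_Supplier sourcing = 18+3 = 21
Expected project duration μ = 21 days. Critical path: Concept design → User testing → Supplier sourcing.

Backward pass:
LF_Supplier sourcing = 21; LS_Supplier sourcing = 21−3 = 18
LF_Tooling = LS_Supplier sourcing = 18; LS_Tooling = 18−7 = 11
LF_User testing = LS_Supplier sourcing = 18; LS_User testing = 18−10 = 8
LF_Prototype build = LS_Tooling = 11; LS_Prototype build = 11−3 = 8
LF_Concept design = LS_User testing = 8; LS_Concept design = 8−8 = 0
LF_Market research = min(LS_Prototype build=8, LS_Tooling=11) = 8; LS_Market research = 8−4 = 4
Slack_Market research = LS_Market research − ES_Market research = 4 − 0 = 4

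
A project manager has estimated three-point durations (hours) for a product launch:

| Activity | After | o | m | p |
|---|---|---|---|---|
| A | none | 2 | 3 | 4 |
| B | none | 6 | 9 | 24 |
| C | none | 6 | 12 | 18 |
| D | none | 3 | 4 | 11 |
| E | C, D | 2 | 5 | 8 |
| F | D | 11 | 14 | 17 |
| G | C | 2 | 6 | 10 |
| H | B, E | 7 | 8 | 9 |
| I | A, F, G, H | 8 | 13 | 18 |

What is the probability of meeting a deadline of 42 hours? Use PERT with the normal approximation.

te_A = (2 + 4·3 + 4)/6 = 18/6 = 3; σ²_A = ((4−2)/6)² = 0.111
te_B = (6 + 4·9 + 24)/6 = 66/6 = 11; σ²_B = ((24−6)/6)² = 9.000
te_C = (6 + 4·12 + 18)/6 = 72/6 = 12; σ²_C = ((18−6)/6)² = 4.000
te_D = (3 + 4·4 + 11)/6 = 30/6 = 5; σ²_D = ((11−3)/6)² = 1.778
te_E = (2 + 4·5 + 8)/6 = 30/6 = 5; σ²_E = ((8−2)/6)² = 1.000
te_F = (11 + 4·14 + 17)/6 = 84/6 = 14; σ²_F = ((17−11)/6)² = 1.000
te_G = (2 + 4·6 + 10)/6 = 36/6 = 6; σ²_G = ((10−2)/6)² = 1.778
te_H = (7 + 4·8 + 9)/6 = 48/6 = 8; σ²_H = ((9−7)/6)² = 0.111
te_I = (8 + 4·13 + 18)/6 = 78/6 = 13; σ²_I = ((18−8)/6)² = 2.778

Forward pass:
ES_A = 0; EF_A = 3
ES_B = 0; EF_B = 11
ES_C = 0; EF_C = 12
ES_D = 0; EF_D = 5
ES_E = max(EF_C=12, EF_D=5) = 12; EF_E = 12+5 = 17
ES_F = 5; EF_F = 5+14 = 19
ES_G = 12; EF_G = 12+6 = 18
ES_H = max(EF_B=11, EF_E=17) = 17; EF_H = 17+8 = 25
ES_I = max(EF_A=3, EF_F=19, EF_G=18, EF_H=25) = 25; EF_I = 25+13 = 38
Expected project duration μ = 38 hours. Critical path: C → E → H → I.

Variance along critical path = 4.000 + 1.000 + 0.111 + 2.778 = 7.889; σ = √7.889 = 2.809 hours.
Z = (42 − 38) / 2.809 = 1.424
P(T ≤ 42) = Φ(1.424) ≈ 0.923

0.923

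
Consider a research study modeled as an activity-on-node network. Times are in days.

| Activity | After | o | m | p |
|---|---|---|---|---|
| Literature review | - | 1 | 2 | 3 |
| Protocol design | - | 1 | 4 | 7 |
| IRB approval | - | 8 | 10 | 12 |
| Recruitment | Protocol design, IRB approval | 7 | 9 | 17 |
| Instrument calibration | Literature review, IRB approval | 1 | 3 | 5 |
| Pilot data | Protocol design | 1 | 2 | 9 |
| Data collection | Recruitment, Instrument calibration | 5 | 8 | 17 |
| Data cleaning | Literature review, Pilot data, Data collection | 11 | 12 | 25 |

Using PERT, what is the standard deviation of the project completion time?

te_Literature review = (1 + 4·2 + 3)/6 = 12/6 = 2; σ²_Literature review = ((3−1)/6)² = 0.111
te_Protocol design = (1 + 4·4 + 7)/6 = 24/6 = 4; σ²_Protocol design = ((7−1)/6)² = 1.000
te_IRB approval = (8 + 4·10 + 12)/6 = 60/6 = 10; σ²_IRB approval = ((12−8)/6)² = 0.444
te_Recruitment = (7 + 4·9 + 17)/6 = 60/6 = 10; σ²_Recruitment = ((17−7)/6)² = 2.778
te_Instrument calibration = (1 + 4·3 + 5)/6 = 18/6 = 3; σ²_Instrument calibration = ((5−1)/6)² = 0.444
te_Pilot data = (1 + 4·2 + 9)/6 = 18/6 = 3; σ²_Pilot data = ((9−1)/6)² = 1.778
te_Data collection = (5 + 4·8 + 17)/6 = 54/6 = 9; σ²_Data collection = ((17−5)/6)² = 4.000
te_Data cleaning = (11 + 4·12 + 25)/6 = 84/6 = 14; σ²_Data cleaning = ((25−11)/6)² = 5.444

Forward pass:
ES_Literature review = 0; EF_Literature review = 2
ES_Protocol design = 0; EF_Protocol design = 4
ES_IRB approval = 0; EF_IRB approval = 10
ES_Recruitment = max(EF_Protocol design=4, EF_IRB approval=10) = 10; EF_Recruitment = 10+10 = 20
ES_Instrument calibration = max(EF_Literature review=2, EF_IRB approval=10) = 10; EF_Instrument calibration = 10+3 = 13
ES_Pilot data = 4; EF_Pilot data = 4+3 = 7
ES_Data collection = max(EF_Recruitment=20, EF_Instrument calibration=13) = 20; EF_Data collection = 20+9 = 29
ES_Data cleaning = max(EF_Literature review=2, EF_Pilot data=7, EF_Data collection=29) = 29; EF_Data cleaning = 29+14 = 43
Expected project duration μ = 43 days. Critical path: IRB approval → Recruitment → Data collection → Data cleaning.

Variance along critical path = 0.444 + 2.778 + 4.000 + 5.444 = 12.667
σ = √12.667 = 3.559 days

3.56 days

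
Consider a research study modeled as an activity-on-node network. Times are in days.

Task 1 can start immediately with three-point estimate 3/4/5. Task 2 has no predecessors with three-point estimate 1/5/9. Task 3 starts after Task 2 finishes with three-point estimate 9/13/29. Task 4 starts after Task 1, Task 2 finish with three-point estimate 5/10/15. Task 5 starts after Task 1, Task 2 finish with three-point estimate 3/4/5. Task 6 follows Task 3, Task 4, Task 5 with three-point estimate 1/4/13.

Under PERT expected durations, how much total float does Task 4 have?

te_Task 1 = (3 + 4·4 + 5)/6 = 24/6 = 4
te_Task 2 = (1 + 4·5 + 9)/6 = 30/6 = 5
te_Task 3 = (9 + 4·13 + 29)/6 = 90/6 = 15
te_Task 4 = (5 + 4·10 + 15)/6 = 60/6 = 10
te_Task 5 = (3 + 4·4 + 5)/6 = 24/6 = 4
te_Task 6 = (1 + 4·4 + 13)/6 = 30/6 = 5

Forward pass:
ES_Task 1 = 0; EF_Task 1 = 4
ES_Task 2 = 0; EF_Task 2 = 5
ES_Task 3 = 5; EF_Task 3 = 5+15 = 20
ES_Task 4 = max(EF_Task 1=4, EF_Task 2=5) = 5; EF_Task 4 = 5+10 = 15
ES_Task 5 = max(EF_Task 1=4, EF_Task 2=5) = 5; EF_Task 5 = 5+4 = 9
ES_Task 6 = max(EF_Task 3=20, EF_Task 4=15, EF_Task 5=9) = 20; EF_Task 6 = 20+5 = 25
Expected project duration μ = 25 days. Critical path: Task 2 → Task 3 → Task 6.

Backward pass:
LF_Task 6 = 25; LS_Task 6 = 25−5 = 20
LF_Task 5 = LS_Task 6 = 20; LS_Task 5 = 20−4 = 16
LF_Task 4 = LS_Task 6 = 20; LS_Task 4 = 20−10 = 10
LF_Task 3 = LS_Task 6 = 20; LS_Task 3 = 20−15 = 5
LF_Task 2 = min(LS_Task 3=5, LS_Task 4=10, LS_Task 5=16) = 5; LS_Task 2 = 5−5 = 0
LF_Task 1 = min(LS_Task 4=10, LS_Task 5=16) = 10; LS_Task 1 = 10−4 = 6
Slack_Task 4 = LS_Task 4 − ES_Task 4 = 10 − 5 = 5

5 days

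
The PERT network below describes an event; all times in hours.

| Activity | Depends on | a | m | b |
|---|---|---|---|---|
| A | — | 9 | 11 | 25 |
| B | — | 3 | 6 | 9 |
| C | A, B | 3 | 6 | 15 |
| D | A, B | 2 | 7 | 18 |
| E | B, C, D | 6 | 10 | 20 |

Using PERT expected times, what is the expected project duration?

32 hours

te_A = (9 + 4·11 + 25)/6 = 78/6 = 13
te_B = (3 + 4·6 + 9)/6 = 36/6 = 6
te_C = (3 + 4·6 + 15)/6 = 42/6 = 7
te_D = (2 + 4·7 + 18)/6 = 48/6 = 8
te_E = (6 + 4·10 + 20)/6 = 66/6 = 11

Forward pass:
ES_A = 0; EF_A = 13
ES_B = 0; EF_B = 6
ES_C = max(EF_A=13, EF_B=6) = 13; EF_C = 13+7 = 20
ES_D = max(EF_A=13, EF_B=6) = 13; EF_D = 13+8 = 21
ES_E = max(EF_B=6, EF_C=20, EF_D=21) = 21; EF_E = 21+11 = 32
Expected project duration μ = 32 hours. Critical path: A → D → E.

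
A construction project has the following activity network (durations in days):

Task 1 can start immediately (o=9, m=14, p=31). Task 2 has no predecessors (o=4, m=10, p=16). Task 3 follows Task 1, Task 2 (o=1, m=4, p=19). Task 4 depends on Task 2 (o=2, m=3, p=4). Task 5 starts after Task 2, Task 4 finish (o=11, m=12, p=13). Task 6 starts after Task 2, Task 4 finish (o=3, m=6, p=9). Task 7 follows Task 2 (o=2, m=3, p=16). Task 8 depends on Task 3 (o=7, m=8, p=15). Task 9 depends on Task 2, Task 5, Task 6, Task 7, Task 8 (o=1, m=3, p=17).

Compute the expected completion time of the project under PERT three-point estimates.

36 days

te_Task 1 = (9 + 4·14 + 31)/6 = 96/6 = 16
te_Task 2 = (4 + 4·10 + 16)/6 = 60/6 = 10
te_Task 3 = (1 + 4·4 + 19)/6 = 36/6 = 6
te_Task 4 = (2 + 4·3 + 4)/6 = 18/6 = 3
te_Task 5 = (11 + 4·12 + 13)/6 = 72/6 = 12
te_Task 6 = (3 + 4·6 + 9)/6 = 36/6 = 6
te_Task 7 = (2 + 4·3 + 16)/6 = 30/6 = 5
te_Task 8 = (7 + 4·8 + 15)/6 = 54/6 = 9
te_Task 9 = (1 + 4·3 + 17)/6 = 30/6 = 5

Forward pass:
ES_Task 1 = 0; EF_Task 1 = 16
ES_Task 2 = 0; EF_Task 2 = 10
ES_Task 3 = max(EF_Task 1=16, EF_Task 2=10) = 16; EF_Task 3 = 16+6 = 22
ES_Task 4 = 10; EF_Task 4 = 10+3 = 13
ES_Task 5 = max(EF_Task 2=10, EF_Task 4=13) = 13; EF_Task 5 = 13+12 = 25
ES_Task 6 = max(EF_Task 2=10, EF_Task 4=13) = 13; EF_Task 6 = 13+6 = 19
ES_Task 7 = 10; EF_Task 7 = 10+5 = 15
ES_Task 8 = 22; EF_Task 8 = 22+9 = 31
ES_Task 9 = max(EF_Task 2=10, EF_Task 5=25, EF_Task 6=19, EF_Task 7=15, EF_Task 8=31) = 31; EF_Task 9 = 31+5 = 36
Expected project duration μ = 36 days. Critical path: Task 1 → Task 3 → Task 8 → Task 9.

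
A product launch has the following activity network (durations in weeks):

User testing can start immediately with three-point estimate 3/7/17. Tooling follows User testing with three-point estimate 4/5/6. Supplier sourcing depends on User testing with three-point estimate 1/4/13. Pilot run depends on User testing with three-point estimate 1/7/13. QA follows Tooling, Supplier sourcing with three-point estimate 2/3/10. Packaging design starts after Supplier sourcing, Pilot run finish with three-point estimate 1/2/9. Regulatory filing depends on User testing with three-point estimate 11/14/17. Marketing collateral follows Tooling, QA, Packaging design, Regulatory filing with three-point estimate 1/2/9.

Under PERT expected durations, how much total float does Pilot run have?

te_User testing = (3 + 4·7 + 17)/6 = 48/6 = 8
te_Tooling = (4 + 4·5 + 6)/6 = 30/6 = 5
te_Supplier sourcing = (1 + 4·4 + 13)/6 = 30/6 = 5
te_Pilot run = (1 + 4·7 + 13)/6 = 42/6 = 7
te_QA = (2 + 4·3 + 10)/6 = 24/6 = 4
te_Packaging design = (1 + 4·2 + 9)/6 = 18/6 = 3
te_Regulatory filing = (11 + 4·14 + 17)/6 = 84/6 = 14
te_Marketing collateral = (1 + 4·2 + 9)/6 = 18/6 = 3

Forward pass:
ES_User testing = 0; EF_User testing = 8
ES_Tooling = 8; EF_Tooling = 8+5 = 13
ES_Supplier sourcing = 8; EF_Supplier sourcing = 8+5 = 13
ES_Pilot run = 8; EF_Pilot run = 8+7 = 15
ES_QA = max(EF_Tooling=13, EF_Supplier sourcing=13) = 13; EF_QA = 13+4 = 17
ES_Packaging design = max(EF_Supplier sourcing=13, EF_Pilot run=15) = 15; EF_Packaging design = 15+3 = 18
ES_Regulatory filing = 8; EF_Regulatory filing = 8+14 = 22
ES_Marketing collateral = max(EF_Tooling=13, EF_QA=17, EF_Packaging design=18, EF_Regulatory filing=22) = 22; EF_Marketing collateral = 22+3 = 25
Expected project duration μ = 25 weeks. Critical path: User testing → Regulatory filing → Marketing collateral.

Backward pass:
LF_Marketing collateral = 25; LS_Marketing collateral = 25−3 = 22
LF_Regulatory filing = LS_Marketing collateral = 22; LS_Regulatory filing = 22−14 = 8
LF_Packaging design = LS_Marketing collateral = 22; LS_Packaging design = 22−3 = 19
LF_QA = LS_Marketing collateral = 22; LS_QA = 22−4 = 18
LF_Pilot run = LS_Packaging design = 19; LS_Pilot run = 19−7 = 12
LF_Supplier sourcing = min(LS_QA=18, LS_Packaging design=19) = 18; LS_Supplier sourcing = 18−5 = 13
LF_Tooling = min(LS_QA=18, LS_Marketing collateral=22) = 18; LS_Tooling = 18−5 = 13
LF_User testing = min(LS_Tooling=13, LS_Supplier sourcing=13, LS_Pilot run=12, LS_Regulatory filing=8) = 8; LS_User testing = 8−8 = 0
Slack_Pilot run = LS_Pilot run − ES_Pilot run = 12 − 8 = 4

4 weeks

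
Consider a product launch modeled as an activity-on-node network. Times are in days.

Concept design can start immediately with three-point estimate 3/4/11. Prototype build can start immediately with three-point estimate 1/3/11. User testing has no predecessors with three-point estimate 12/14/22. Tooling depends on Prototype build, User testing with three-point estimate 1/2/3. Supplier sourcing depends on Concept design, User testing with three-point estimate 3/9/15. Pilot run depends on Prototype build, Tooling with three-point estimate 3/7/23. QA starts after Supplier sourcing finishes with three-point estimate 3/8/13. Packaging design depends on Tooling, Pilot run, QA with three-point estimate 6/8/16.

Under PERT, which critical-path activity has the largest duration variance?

te_Concept design = (3 + 4·4 + 11)/6 = 30/6 = 5; σ²_Concept design = ((11−3)/6)² = 1.778
te_Prototype build = (1 + 4·3 + 11)/6 = 24/6 = 4; σ²_Prototype build = ((11−1)/6)² = 2.778
te_User testing = (12 + 4·14 + 22)/6 = 90/6 = 15; σ²_User testing = ((22−12)/6)² = 2.778
te_Tooling = (1 + 4·2 + 3)/6 = 12/6 = 2; σ²_Tooling = ((3−1)/6)² = 0.111
te_Supplier sourcing = (3 + 4·9 + 15)/6 = 54/6 = 9; σ²_Supplier sourcing = ((15−3)/6)² = 4.000
te_Pilot run = (3 + 4·7 + 23)/6 = 54/6 = 9; σ²_Pilot run = ((23−3)/6)² = 11.111
te_QA = (3 + 4·8 + 13)/6 = 48/6 = 8; σ²_QA = ((13−3)/6)² = 2.778
te_Packaging design = (6 + 4·8 + 16)/6 = 54/6 = 9; σ²_Packaging design = ((16−6)/6)² = 2.778

Forward pass:
ES_Concept design = 0; EF_Concept design = 5
ES_Prototype build = 0; EF_Prototype build = 4
ES_User testing = 0; EF_User testing = 15
ES_Tooling = max(EF_Prototype build=4, EF_User testing=15) = 15; EF_Tooling = 15+2 = 17
ES_Supplier sourcing = max(EF_Concept design=5, EF_User testing=15) = 15; EF_Supplier sourcing = 15+9 = 24
ES_Pilot run = max(EF_Prototype build=4, EF_Tooling=17) = 17; EF_Pilot run = 17+9 = 26
ES_QA = 24; EF_QA = 24+8 = 32
ES_Packaging design = max(EF_Tooling=17, EF_Pilot run=26, EF_QA=32) = 32; EF_Packaging design = 32+9 = 41
Expected project duration μ = 41 days. Critical path: User testing → Supplier sourcing → QA → Packaging design.

Variances on critical path: σ²_User testing=2.778, σ²_Supplier sourcing=4.000, σ²_QA=2.778, σ²_Packaging design=2.778.
Largest is σ²_Supplier sourcing = 4.000.

Supplier sourcing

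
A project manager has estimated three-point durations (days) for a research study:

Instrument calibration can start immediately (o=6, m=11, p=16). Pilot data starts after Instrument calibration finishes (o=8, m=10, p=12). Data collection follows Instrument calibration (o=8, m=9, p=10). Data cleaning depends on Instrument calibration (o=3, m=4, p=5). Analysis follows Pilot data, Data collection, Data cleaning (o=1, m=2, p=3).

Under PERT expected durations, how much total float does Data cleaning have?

6 days

te_Instrument calibration = (6 + 4·11 + 16)/6 = 66/6 = 11
te_Pilot data = (8 + 4·10 + 12)/6 = 60/6 = 10
te_Data collection = (8 + 4·9 + 10)/6 = 54/6 = 9
te_Data cleaning = (3 + 4·4 + 5)/6 = 24/6 = 4
te_Analysis = (1 + 4·2 + 3)/6 = 12/6 = 2

Forward pass:
ES_Instrument calibration = 0; EF_Instrument calibration = 11
ES_Pilot data = 11; EF_Pilot data = 11+10 = 21
ES_Data collection = 11; EF_Data collection = 11+9 = 20
ES_Data cleaning = 11; EF_Data cleaning = 11+4 = 15
ES_Analysis = max(EF_Pilot data=21, EF_Data collection=20, EF_Data cleaning=15) = 21; EF_Analysis = 21+2 = 23
Expected project duration μ = 23 days. Critical path: Instrument calibration → Pilot data → Analysis.

Backward pass:
LF_Analysis = 23; LS_Analysis = 23−2 = 21
LF_Data cleaning = LS_Analysis = 21; LS_Data cleaning = 21−4 = 17
LF_Data collection = LS_Analysis = 21; LS_Data collection = 21−9 = 12
LF_Pilot data = LS_Analysis = 21; LS_Pilot data = 21−10 = 11
LF_Instrument calibration = min(LS_Pilot data=11, LS_Data collection=12, LS_Data cleaning=17) = 11; LS_Instrument calibration = 11−11 = 0
Slack_Data cleaning = LS_Data cleaning − ES_Data cleaning = 17 − 11 = 6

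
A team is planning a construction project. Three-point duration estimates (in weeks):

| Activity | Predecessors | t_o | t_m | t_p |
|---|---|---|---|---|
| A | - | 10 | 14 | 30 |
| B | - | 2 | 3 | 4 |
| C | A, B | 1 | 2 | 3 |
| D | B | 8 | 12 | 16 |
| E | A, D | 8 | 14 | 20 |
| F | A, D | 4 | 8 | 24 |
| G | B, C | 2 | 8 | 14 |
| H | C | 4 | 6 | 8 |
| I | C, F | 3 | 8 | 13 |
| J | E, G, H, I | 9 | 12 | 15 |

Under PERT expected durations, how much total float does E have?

te_A = (10 + 4·14 + 30)/6 = 96/6 = 16
te_B = (2 + 4·3 + 4)/6 = 18/6 = 3
te_C = (1 + 4·2 + 3)/6 = 12/6 = 2
te_D = (8 + 4·12 + 16)/6 = 72/6 = 12
te_E = (8 + 4·14 + 20)/6 = 84/6 = 14
te_F = (4 + 4·8 + 24)/6 = 60/6 = 10
te_G = (2 + 4·8 + 14)/6 = 48/6 = 8
te_H = (4 + 4·6 + 8)/6 = 36/6 = 6
te_I = (3 + 4·8 + 13)/6 = 48/6 = 8
te_J = (9 + 4·12 + 15)/6 = 72/6 = 12

Forward pass:
ES_A = 0; EF_A = 16
ES_B = 0; EF_B = 3
ES_C = max(EF_A=16, EF_B=3) = 16; EF_C = 16+2 = 18
ES_D = 3; EF_D = 3+12 = 15
ES_E = max(EF_A=16, EF_D=15) = 16; EF_E = 16+14 = 30
ES_F = max(EF_A=16, EF_D=15) = 16; EF_F = 16+10 = 26
ES_G = max(EF_B=3, EF_C=18) = 18; EF_G = 18+8 = 26
ES_H = 18; EF_H = 18+6 = 24
ES_I = max(EF_C=18, EF_F=26) = 26; EF_I = 26+8 = 34
ES_J = max(EF_E=30, EF_G=26, EF_H=24, EF_I=34) = 34; EF_J = 34+12 = 46
Expected project duration μ = 46 weeks. Critical path: A → F → I → J.

Backward pass:
LF_J = 46; LS_J = 46−12 = 34
LF_I = LS_J = 34; LS_I = 34−8 = 26
LF_H = LS_J = 34; LS_H = 34−6 = 28
LF_G = LS_J = 34; LS_G = 34−8 = 26
LF_F = LS_I = 26; LS_F = 26−10 = 16
LF_E = LS_J = 34; LS_E = 34−14 = 20
LF_D = min(LS_E=20, LS_F=16) = 16; LS_D = 16−12 = 4
LF_C = min(LS_G=26, LS_H=28, LS_I=26) = 26; LS_C = 26−2 = 24
LF_B = min(LS_C=24, LS_D=4, LS_G=26) = 4; LS_B = 4−3 = 1
LF_A = min(LS_C=24, LS_E=20, LS_F=16) = 16; LS_A = 16−16 = 0
Slack_E = LS_E − ES_E = 20 − 16 = 4

4 weeks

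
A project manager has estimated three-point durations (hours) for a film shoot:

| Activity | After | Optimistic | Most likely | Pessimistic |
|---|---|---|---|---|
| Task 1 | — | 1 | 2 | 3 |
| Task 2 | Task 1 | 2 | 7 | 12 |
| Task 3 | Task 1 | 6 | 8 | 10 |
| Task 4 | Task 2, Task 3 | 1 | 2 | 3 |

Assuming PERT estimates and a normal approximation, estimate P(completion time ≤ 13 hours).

0.890

te_Task 1 = (1 + 4·2 + 3)/6 = 12/6 = 2; σ²_Task 1 = ((3−1)/6)² = 0.111
te_Task 2 = (2 + 4·7 + 12)/6 = 42/6 = 7; σ²_Task 2 = ((12−2)/6)² = 2.778
te_Task 3 = (6 + 4·8 + 10)/6 = 48/6 = 8; σ²_Task 3 = ((10−6)/6)² = 0.444
te_Task 4 = (1 + 4·2 + 3)/6 = 12/6 = 2; σ²_Task 4 = ((3−1)/6)² = 0.111

Forward pass:
ES_Task 1 = 0; EF_Task 1 = 2
ES_Task 2 = 2; EF_Task 2 = 2+7 = 9
ES_Task 3 = 2; EF_Task 3 = 2+8 = 10
ES_Task 4 = max(EF_Task 2=9, EF_Task 3=10) = 10; EF_Task 4 = 10+2 = 12
Expected project duration μ = 12 hours. Critical path: Task 1 → Task 3 → Task 4.

Variance along critical path = 0.111 + 0.444 + 0.111 = 0.667; σ = √0.667 = 0.816 hours.
Z = (13 − 12) / 0.816 = 1.225
P(T ≤ 13) = Φ(1.225) ≈ 0.890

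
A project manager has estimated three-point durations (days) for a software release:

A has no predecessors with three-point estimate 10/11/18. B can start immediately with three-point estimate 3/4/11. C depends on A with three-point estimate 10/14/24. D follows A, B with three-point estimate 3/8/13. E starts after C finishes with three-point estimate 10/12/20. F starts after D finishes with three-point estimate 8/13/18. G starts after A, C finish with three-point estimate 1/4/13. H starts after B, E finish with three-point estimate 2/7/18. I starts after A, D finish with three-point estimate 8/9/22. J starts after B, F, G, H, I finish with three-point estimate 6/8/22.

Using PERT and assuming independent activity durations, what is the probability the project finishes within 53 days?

0.155

te_A = (10 + 4·11 + 18)/6 = 72/6 = 12; σ²_A = ((18−10)/6)² = 1.778
te_B = (3 + 4·4 + 11)/6 = 30/6 = 5; σ²_B = ((11−3)/6)² = 1.778
te_C = (10 + 4·14 + 24)/6 = 90/6 = 15; σ²_C = ((24−10)/6)² = 5.444
te_D = (3 + 4·8 + 13)/6 = 48/6 = 8; σ²_D = ((13−3)/6)² = 2.778
te_E = (10 + 4·12 + 20)/6 = 78/6 = 13; σ²_E = ((20−10)/6)² = 2.778
te_F = (8 + 4·13 + 18)/6 = 78/6 = 13; σ²_F = ((18−8)/6)² = 2.778
te_G = (1 + 4·4 + 13)/6 = 30/6 = 5; σ²_G = ((13−1)/6)² = 4.000
te_H = (2 + 4·7 + 18)/6 = 48/6 = 8; σ²_H = ((18−2)/6)² = 7.111
te_I = (8 + 4·9 + 22)/6 = 66/6 = 11; σ²_I = ((22−8)/6)² = 5.444
te_J = (6 + 4·8 + 22)/6 = 60/6 = 10; σ²_J = ((22−6)/6)² = 7.111

Forward pass:
ES_A = 0; EF_A = 12
ES_B = 0; EF_B = 5
ES_C = 12; EF_C = 12+15 = 27
ES_D = max(EF_A=12, EF_B=5) = 12; EF_D = 12+8 = 20
ES_E = 27; EF_E = 27+13 = 40
ES_F = 20; EF_F = 20+13 = 33
ES_G = max(EF_A=12, EF_C=27) = 27; EF_G = 27+5 = 32
ES_H = max(EF_B=5, EF_E=40) = 40; EF_H = 40+8 = 48
ES_I = max(EF_A=12, EF_D=20) = 20; EF_I = 20+11 = 31
ES_J = max(EF_B=5, EF_F=33, EF_G=32, EF_H=48, EF_I=31) = 48; EF_J = 48+10 = 58
Expected project duration μ = 58 days. Critical path: A → C → E → H → J.

Variance along critical path = 1.778 + 5.444 + 2.778 + 7.111 + 7.111 = 24.222; σ = √24.222 = 4.922 days.
Z = (53 − 58) / 4.922 = -1.016
P(T ≤ 53) = Φ(-1.016) ≈ 0.155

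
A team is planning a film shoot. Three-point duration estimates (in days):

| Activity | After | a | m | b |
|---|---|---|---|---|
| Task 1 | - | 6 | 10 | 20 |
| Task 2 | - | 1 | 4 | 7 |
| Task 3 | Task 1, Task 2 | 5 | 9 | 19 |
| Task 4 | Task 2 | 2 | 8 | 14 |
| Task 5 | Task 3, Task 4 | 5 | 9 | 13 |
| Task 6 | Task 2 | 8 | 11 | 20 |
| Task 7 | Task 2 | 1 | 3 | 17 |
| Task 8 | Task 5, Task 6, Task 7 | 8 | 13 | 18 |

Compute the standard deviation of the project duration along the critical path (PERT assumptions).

3.93 days

te_Task 1 = (6 + 4·10 + 20)/6 = 66/6 = 11; σ²_Task 1 = ((20−6)/6)² = 5.444
te_Task 2 = (1 + 4·4 + 7)/6 = 24/6 = 4; σ²_Task 2 = ((7−1)/6)² = 1.000
te_Task 3 = (5 + 4·9 + 19)/6 = 60/6 = 10; σ²_Task 3 = ((19−5)/6)² = 5.444
te_Task 4 = (2 + 4·8 + 14)/6 = 48/6 = 8; σ²_Task 4 = ((14−2)/6)² = 4.000
te_Task 5 = (5 + 4·9 + 13)/6 = 54/6 = 9; σ²_Task 5 = ((13−5)/6)² = 1.778
te_Task 6 = (8 + 4·11 + 20)/6 = 72/6 = 12; σ²_Task 6 = ((20−8)/6)² = 4.000
te_Task 7 = (1 + 4·3 + 17)/6 = 30/6 = 5; σ²_Task 7 = ((17−1)/6)² = 7.111
te_Task 8 = (8 + 4·13 + 18)/6 = 78/6 = 13; σ²_Task 8 = ((18−8)/6)² = 2.778

Forward pass:
ES_Task 1 = 0; EF_Task 1 = 11
ES_Task 2 = 0; EF_Task 2 = 4
ES_Task 3 = max(EF_Task 1=11, EF_Task 2=4) = 11; EF_Task 3 = 11+10 = 21
ES_Task 4 = 4; EF_Task 4 = 4+8 = 12
ES_Task 5 = max(EF_Task 3=21, EF_Task 4=12) = 21; EF_Task 5 = 21+9 = 30
ES_Task 6 = 4; EF_Task 6 = 4+12 = 16
ES_Task 7 = 4; EF_Task 7 = 4+5 = 9
ES_Task 8 = max(EF_Task 5=30, EF_Task 6=16, EF_Task 7=9) = 30; EF_Task 8 = 30+13 = 43
Expected project duration μ = 43 days. Critical path: Task 1 → Task 3 → Task 5 → Task 8.

Variance along critical path = 5.444 + 5.444 + 1.778 + 2.778 = 15.444
σ = √15.444 = 3.930 days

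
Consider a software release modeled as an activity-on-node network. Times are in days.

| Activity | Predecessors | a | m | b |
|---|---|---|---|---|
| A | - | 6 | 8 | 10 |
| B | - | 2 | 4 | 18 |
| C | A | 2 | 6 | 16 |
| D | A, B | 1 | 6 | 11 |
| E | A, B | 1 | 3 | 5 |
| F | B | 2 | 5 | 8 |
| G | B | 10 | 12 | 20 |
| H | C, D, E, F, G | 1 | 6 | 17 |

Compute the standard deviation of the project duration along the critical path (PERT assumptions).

te_A = (6 + 4·8 + 10)/6 = 48/6 = 8; σ²_A = ((10−6)/6)² = 0.444
te_B = (2 + 4·4 + 18)/6 = 36/6 = 6; σ²_B = ((18−2)/6)² = 7.111
te_C = (2 + 4·6 + 16)/6 = 42/6 = 7; σ²_C = ((16−2)/6)² = 5.444
te_D = (1 + 4·6 + 11)/6 = 36/6 = 6; σ²_D = ((11−1)/6)² = 2.778
te_E = (1 + 4·3 + 5)/6 = 18/6 = 3; σ²_E = ((5−1)/6)² = 0.444
te_F = (2 + 4·5 + 8)/6 = 30/6 = 5; σ²_F = ((8−2)/6)² = 1.000
te_G = (10 + 4·12 + 20)/6 = 78/6 = 13; σ²_G = ((20−10)/6)² = 2.778
te_H = (1 + 4·6 + 17)/6 = 42/6 = 7; σ²_H = ((17−1)/6)² = 7.111

Forward pass:
ES_A = 0; EF_A = 8
ES_B = 0; EF_B = 6
ES_C = 8; EF_C = 8+7 = 15
ES_D = max(EF_A=8, EF_B=6) = 8; EF_D = 8+6 = 14
ES_E = max(EF_A=8, EF_B=6) = 8; EF_E = 8+3 = 11
ES_F = 6; EF_F = 6+5 = 11
ES_G = 6; EF_G = 6+13 = 19
ES_H = max(EF_C=15, EF_D=14, EF_E=11, EF_F=11, EF_G=19) = 19; EF_H = 19+7 = 26
Expected project duration μ = 26 days. Critical path: B → G → H.

Variance along critical path = 7.111 + 2.778 + 7.111 = 17.000
σ = √17.000 = 4.123 days

4.12 days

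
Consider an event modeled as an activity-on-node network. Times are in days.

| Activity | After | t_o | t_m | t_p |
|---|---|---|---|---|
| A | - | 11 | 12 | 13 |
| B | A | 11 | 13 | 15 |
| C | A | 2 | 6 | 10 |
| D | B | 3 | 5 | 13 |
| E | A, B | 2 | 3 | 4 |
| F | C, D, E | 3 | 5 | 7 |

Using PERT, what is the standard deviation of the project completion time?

1.94 days

te_A = (11 + 4·12 + 13)/6 = 72/6 = 12; σ²_A = ((13−11)/6)² = 0.111
te_B = (11 + 4·13 + 15)/6 = 78/6 = 13; σ²_B = ((15−11)/6)² = 0.444
te_C = (2 + 4·6 + 10)/6 = 36/6 = 6; σ²_C = ((10−2)/6)² = 1.778
te_D = (3 + 4·5 + 13)/6 = 36/6 = 6; σ²_D = ((13−3)/6)² = 2.778
te_E = (2 + 4·3 + 4)/6 = 18/6 = 3; σ²_E = ((4−2)/6)² = 0.111
te_F = (3 + 4·5 + 7)/6 = 30/6 = 5; σ²_F = ((7−3)/6)² = 0.444

Forward pass:
ES_A = 0; EF_A = 12
ES_B = 12; EF_B = 12+13 = 25
ES_C = 12; EF_C = 12+6 = 18
ES_D = 25; EF_D = 25+6 = 31
ES_E = max(EF_A=12, EF_B=25) = 25; EF_E = 25+3 = 28
ES_F = max(EF_C=18, EF_D=31, EF_E=28) = 31; EF_F = 31+5 = 36
Expected project duration μ = 36 days. Critical path: A → B → D → F.

Variance along critical path = 0.111 + 0.444 + 2.778 + 0.444 = 3.778
σ = √3.778 = 1.944 days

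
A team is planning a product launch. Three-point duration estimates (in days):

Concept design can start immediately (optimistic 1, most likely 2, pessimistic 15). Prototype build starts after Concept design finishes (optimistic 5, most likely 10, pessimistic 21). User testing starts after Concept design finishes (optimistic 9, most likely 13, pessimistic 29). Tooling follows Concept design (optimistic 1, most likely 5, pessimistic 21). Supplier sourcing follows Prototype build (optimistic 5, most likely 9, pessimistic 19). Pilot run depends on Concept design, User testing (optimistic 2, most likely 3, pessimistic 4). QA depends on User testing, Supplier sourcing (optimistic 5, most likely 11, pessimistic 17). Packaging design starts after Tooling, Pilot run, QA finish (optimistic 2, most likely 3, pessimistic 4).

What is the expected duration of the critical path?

te_Concept design = (1 + 4·2 + 15)/6 = 24/6 = 4
te_Prototype build = (5 + 4·10 + 21)/6 = 66/6 = 11
te_User testing = (9 + 4·13 + 29)/6 = 90/6 = 15
te_Tooling = (1 + 4·5 + 21)/6 = 42/6 = 7
te_Supplier sourcing = (5 + 4·9 + 19)/6 = 60/6 = 10
te_Pilot run = (2 + 4·3 + 4)/6 = 18/6 = 3
te_QA = (5 + 4·11 + 17)/6 = 66/6 = 11
te_Packaging design = (2 + 4·3 + 4)/6 = 18/6 = 3

Forward pass:
ES_Concept design = 0; EF_Concept design = 4
ES_Prototype build = 4; EF_Prototype build = 4+11 = 15
ES_User testing = 4; EF_User testing = 4+15 = 19
ES_Tooling = 4; EF_Tooling = 4+7 = 11
ES_Supplier sourcing = 15; EF_Supplier sourcing = 15+10 = 25
ES_Pilot run = max(EF_Concept design=4, EF_User testing=19) = 19; EF_Pilot run = 19+3 = 22
ES_QA = max(EF_User testing=19, EF_Supplier sourcing=25) = 25; EF_QA = 25+11 = 36
ES_Packaging design = max(EF_Tooling=11, EF_Pilot run=22, EF_QA=36) = 36; EF_Packaging design = 36+3 = 39
Expected project duration μ = 39 days. Critical path: Concept design → Prototype build → Supplier sourcing → QA → Packaging design.

39 days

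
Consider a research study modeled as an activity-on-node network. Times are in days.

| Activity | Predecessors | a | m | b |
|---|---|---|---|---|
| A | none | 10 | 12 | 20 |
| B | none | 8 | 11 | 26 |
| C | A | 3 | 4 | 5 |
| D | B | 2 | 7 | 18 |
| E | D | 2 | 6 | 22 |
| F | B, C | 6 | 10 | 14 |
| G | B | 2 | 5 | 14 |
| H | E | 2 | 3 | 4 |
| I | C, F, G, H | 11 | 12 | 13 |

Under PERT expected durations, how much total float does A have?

5 days

te_A = (10 + 4·12 + 20)/6 = 78/6 = 13
te_B = (8 + 4·11 + 26)/6 = 78/6 = 13
te_C = (3 + 4·4 + 5)/6 = 24/6 = 4
te_D = (2 + 4·7 + 18)/6 = 48/6 = 8
te_E = (2 + 4·6 + 22)/6 = 48/6 = 8
te_F = (6 + 4·10 + 14)/6 = 60/6 = 10
te_G = (2 + 4·5 + 14)/6 = 36/6 = 6
te_H = (2 + 4·3 + 4)/6 = 18/6 = 3
te_I = (11 + 4·12 + 13)/6 = 72/6 = 12

Forward pass:
ES_A = 0; EF_A = 13
ES_B = 0; EF_B = 13
ES_C = 13; EF_C = 13+4 = 17
ES_D = 13; EF_D = 13+8 = 21
ES_E = 21; EF_E = 21+8 = 29
ES_F = max(EF_B=13, EF_C=17) = 17; EF_F = 17+10 = 27
ES_G = 13; EF_G = 13+6 = 19
ES_H = 29; EF_H = 29+3 = 32
ES_I = max(EF_C=17, EF_F=27, EF_G=19, EF_H=32) = 32; EF_I = 32+12 = 44
Expected project duration μ = 44 days. Critical path: B → D → E → H → I.

Backward pass:
LF_I = 44; LS_I = 44−12 = 32
LF_H = LS_I = 32; LS_H = 32−3 = 29
LF_G = LS_I = 32; LS_G = 32−6 = 26
LF_F = LS_I = 32; LS_F = 32−10 = 22
LF_E = LS_H = 29; LS_E = 29−8 = 21
LF_D = LS_E = 21; LS_D = 21−8 = 13
LF_C = min(LS_F=22, LS_I=32) = 22; LS_C = 22−4 = 18
LF_B = min(LS_D=13, LS_F=22, LS_G=26) = 13; LS_B = 13−13 = 0
LF_A = LS_C = 18; LS_A = 18−13 = 5
Slack_A = LS_A − ES_A = 5 − 0 = 5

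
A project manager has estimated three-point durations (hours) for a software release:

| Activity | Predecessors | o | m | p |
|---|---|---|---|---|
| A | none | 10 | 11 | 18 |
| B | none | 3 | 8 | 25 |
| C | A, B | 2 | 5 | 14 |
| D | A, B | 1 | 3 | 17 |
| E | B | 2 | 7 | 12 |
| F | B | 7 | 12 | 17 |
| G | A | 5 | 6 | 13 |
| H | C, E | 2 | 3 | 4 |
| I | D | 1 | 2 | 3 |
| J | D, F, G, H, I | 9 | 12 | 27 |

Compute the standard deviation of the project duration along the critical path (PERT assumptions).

te_A = (10 + 4·11 + 18)/6 = 72/6 = 12; σ²_A = ((18−10)/6)² = 1.778
te_B = (3 + 4·8 + 25)/6 = 60/6 = 10; σ²_B = ((25−3)/6)² = 13.444
te_C = (2 + 4·5 + 14)/6 = 36/6 = 6; σ²_C = ((14−2)/6)² = 4.000
te_D = (1 + 4·3 + 17)/6 = 30/6 = 5; σ²_D = ((17−1)/6)² = 7.111
te_E = (2 + 4·7 + 12)/6 = 42/6 = 7; σ²_E = ((12−2)/6)² = 2.778
te_F = (7 + 4·12 + 17)/6 = 72/6 = 12; σ²_F = ((17−7)/6)² = 2.778
te_G = (5 + 4·6 + 13)/6 = 42/6 = 7; σ²_G = ((13−5)/6)² = 1.778
te_H = (2 + 4·3 + 4)/6 = 18/6 = 3; σ²_H = ((4−2)/6)² = 0.111
te_I = (1 + 4·2 + 3)/6 = 12/6 = 2; σ²_I = ((3−1)/6)² = 0.111
te_J = (9 + 4·12 + 27)/6 = 84/6 = 14; σ²_J = ((27−9)/6)² = 9.000

Forward pass:
ES_A = 0; EF_A = 12
ES_B = 0; EF_B = 10
ES_C = max(EF_A=12, EF_B=10) = 12; EF_C = 12+6 = 18
ES_D = max(EF_A=12, EF_B=10) = 12; EF_D = 12+5 = 17
ES_E = 10; EF_E = 10+7 = 17
ES_F = 10; EF_F = 10+12 = 22
ES_G = 12; EF_G = 12+7 = 19
ES_H = max(EF_C=18, EF_E=17) = 18; EF_H = 18+3 = 21
ES_I = 17; EF_I = 17+2 = 19
ES_J = max(EF_D=17, EF_F=22, EF_G=19, EF_H=21, EF_I=19) = 22; EF_J = 22+14 = 36
Expected project duration μ = 36 hours. Critical path: B → F → J.

Variance along critical path = 13.444 + 2.778 + 9.000 = 25.222
σ = √25.222 = 5.022 hours

5.02 hours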